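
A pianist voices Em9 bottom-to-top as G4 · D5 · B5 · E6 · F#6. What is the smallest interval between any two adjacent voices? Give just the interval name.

Adjacent intervals: G4→D5 = perfect fifth; D5→B5 = major sixth; B5→E6 = perfect fourth; E6→F#6 = major second.
The smallest is E6 to F#6, a major second (2 semitones).

major 2nd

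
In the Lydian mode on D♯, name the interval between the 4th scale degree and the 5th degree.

m2

Spelling the Lydian mode on D♯: D♯ E♯ F𝄪 G𝄪 A♯ B♯ C𝄪.
That puts G𝄪 below A♯.
G𝄪 up to A♯ is 1 semitone, a half step narrower than a major second, so the interval is minor.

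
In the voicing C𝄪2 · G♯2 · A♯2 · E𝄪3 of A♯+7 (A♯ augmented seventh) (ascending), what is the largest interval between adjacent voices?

augmented 5th

Adjacent intervals: C𝄪2→G♯2 = diminished fifth; G♯2→A♯2 = major second; A♯2→E𝄪3 = augmented fifth.
The largest is A♯2 to E𝄪3, an augmented fifth (8 semitones).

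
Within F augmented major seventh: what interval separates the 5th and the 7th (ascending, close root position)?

minor third

The chord tones of F+maj7 are F-A-C♯-E.
The 5th is C♯ and the 7th is E.
C♯ up to E is 3 semitones, a half step narrower than a major third, so the interval is minor.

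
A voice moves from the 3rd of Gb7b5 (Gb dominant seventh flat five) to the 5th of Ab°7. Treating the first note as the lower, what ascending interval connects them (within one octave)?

diminished fourth

Gb7b5 (Gb dominant seventh flat five) has Bb as its 3rd, and Ab°7 has Ebb as its 5th.
Bb up to Ebb is 4 semitones, a half step narrower than a perfect fourth, so the interval is diminished.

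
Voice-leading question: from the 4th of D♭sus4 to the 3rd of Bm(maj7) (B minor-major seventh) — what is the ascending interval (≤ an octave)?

augmented fifth

D♭sus4 has G♭ as its 4th, and Bm(maj7) (B minor-major seventh) has D as its 3rd.
From G♭ to D: 8 semitones over a fifth = augmented.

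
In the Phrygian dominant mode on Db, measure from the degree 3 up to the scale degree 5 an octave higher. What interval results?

minor tenth

Spelling the Phrygian dominant mode on Db: Db Ebb F Gb Ab Bbb Cb.
So we need the interval from F up to Ab.
From F to Ab: 15 semitones over a tenth = minor.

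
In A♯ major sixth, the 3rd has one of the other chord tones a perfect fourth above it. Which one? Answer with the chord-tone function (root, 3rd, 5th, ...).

6th

The chord tones of A♯6 (A♯ major sixth) are A♯, C𝄪, E♯, F𝄪.
The 3rd is C𝄪. A perfect fourth above C𝄪 is F𝄪.
F𝄪 is the chord's 6th.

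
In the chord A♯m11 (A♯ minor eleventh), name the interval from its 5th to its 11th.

minor 7th

Spelling the chord: A♯ C♯ E♯ G♯ B♯ D♯.
The 5th is E♯ and the 11th is D♯.
7 letter names make it a seventh; at 10 semitones (a half step narrower than major) the quality is minor.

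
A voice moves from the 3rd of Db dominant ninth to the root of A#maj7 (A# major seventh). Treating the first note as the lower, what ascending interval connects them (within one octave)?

The 3rd of Db dominant ninth is F; the root of A#maj7 (A# major seventh) is A#.
3 letter names make it a third; at 5 semitones (a half step wider than major) the quality is augmented.

A3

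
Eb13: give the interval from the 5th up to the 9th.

P5

Eb13: Eb-G-Bb-Db-F-C.
So we need the interval from Bb up to F.
From Bb to F is 7 semitones, exactly the perfect fifth.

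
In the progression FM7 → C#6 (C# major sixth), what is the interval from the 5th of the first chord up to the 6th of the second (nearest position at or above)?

FM7 has C as its 5th, and C#6 (C# major sixth) has A# as its 6th.
6 letter names make it a sixth; at 10 semitones (a half step wider than major) the quality is augmented.

augmented 6th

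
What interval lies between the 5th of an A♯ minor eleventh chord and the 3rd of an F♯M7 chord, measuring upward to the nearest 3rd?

perfect 4th

A♯ minor eleventh has E♯ as its 5th, and F♯M7 has A♯ as its 3rd.
From E♯ to A♯ is 5 semitones, exactly the perfect fourth.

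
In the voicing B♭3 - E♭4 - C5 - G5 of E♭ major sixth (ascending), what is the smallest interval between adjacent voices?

Adjacent intervals: B♭3→E♭4 = perfect fourth; E♭4→C5 = major sixth; C5→G5 = perfect fifth.
The smallest is B♭3 to E♭4, a perfect fourth (5 semitones).

perfect fourth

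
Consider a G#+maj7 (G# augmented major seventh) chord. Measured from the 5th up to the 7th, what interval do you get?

minor third

Spelling the chord: G#, B#, D##, F##.
The 5th is D## and the 7th is F##.
D## up to F## is 3 semitones, a half step narrower than a major third, so the interval is minor.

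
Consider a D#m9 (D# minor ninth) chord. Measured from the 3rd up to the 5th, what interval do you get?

M3

D# minor ninth: D# F# A# C# E#.
That puts F# below A#.
Counting 3 letters and 4 half steps from F# gives a major third.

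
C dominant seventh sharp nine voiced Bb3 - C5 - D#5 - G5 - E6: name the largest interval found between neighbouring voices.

major ninth

Adjacent intervals: Bb3→C5 = major ninth; C5→D#5 = augmented second; D#5→G5 = diminished fourth; G5→E6 = major sixth.
The largest is Bb3 to C5, a major ninth (14 semitones).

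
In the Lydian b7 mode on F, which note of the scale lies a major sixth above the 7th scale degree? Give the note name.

C

The scale is F G A B C D Eb.
The 7th scale degree is Eb; a major sixth above that is C — scale degree 5.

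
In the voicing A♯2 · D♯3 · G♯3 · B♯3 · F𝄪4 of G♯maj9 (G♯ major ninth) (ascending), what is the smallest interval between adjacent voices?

M3

Adjacent intervals: A♯2→D♯3 = perfect fourth; D♯3→G♯3 = perfect fourth; G♯3→B♯3 = major third; B♯3→F𝄪4 = perfect fifth.
The smallest is G♯3 to B♯3, a major third (4 semitones).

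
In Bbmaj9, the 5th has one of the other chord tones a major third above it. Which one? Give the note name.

A

Spelling the chord: Bb–D–F–A–C.
The 5th is F. A major third above F is A.
A is the chord's 7th.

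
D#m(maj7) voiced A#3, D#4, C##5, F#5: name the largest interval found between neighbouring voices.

major seventh

Adjacent intervals: A#3→D#4 = perfect fourth; D#4→C##5 = major seventh; C##5→F#5 = diminished fourth.
The largest is D#4 to C##5, a major seventh (11 semitones).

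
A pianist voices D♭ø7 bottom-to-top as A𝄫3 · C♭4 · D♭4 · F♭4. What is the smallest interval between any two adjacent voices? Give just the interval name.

major second

Adjacent intervals: A𝄫3→C♭4 = major third; C♭4→D♭4 = major second; D♭4→F♭4 = minor third.
The smallest is C♭4 to D♭4, a major second (2 semitones).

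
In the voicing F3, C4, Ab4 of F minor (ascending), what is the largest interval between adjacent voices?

Adjacent intervals: F3→C4 = perfect fifth; C4→Ab4 = minor sixth.
The largest is C4 to Ab4, a minor sixth (8 semitones).

minor 6th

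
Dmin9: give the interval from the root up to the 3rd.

minor third

Dmin9 (D minor ninth): D, F, A, C, E.
The root is D and the 3rd is F.
From D to F: 3 semitones over a third = minor.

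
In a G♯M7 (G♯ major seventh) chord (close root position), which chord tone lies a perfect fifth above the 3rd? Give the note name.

G♯ major seventh: G♯, B♯, D♯, F𝄪.
The 3rd is B♯. A perfect fifth above B♯ is F𝄪.
F𝄪 is the chord's 7th.

F##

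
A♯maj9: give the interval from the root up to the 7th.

A♯maj9 is spelled A♯ C𝄪 E♯ G𝄪 B♯.
That puts A♯ below G𝄪.
Counting 7 letters and 11 half steps from A♯ gives a major seventh.

major seventh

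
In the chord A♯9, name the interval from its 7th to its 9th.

Spelling the chord: A♯–C𝄪–E♯–G♯–B♯.
7th = G♯; 9th = B♯.
Counting 3 letters and 4 half steps from G♯ gives a major third.

major third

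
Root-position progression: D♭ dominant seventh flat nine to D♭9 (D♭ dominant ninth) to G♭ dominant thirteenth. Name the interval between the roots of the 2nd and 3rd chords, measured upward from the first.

The roots are D♭ and G♭.
Counting 4 letters and 5 half steps from D♭ gives a perfect fourth.

perfect 4th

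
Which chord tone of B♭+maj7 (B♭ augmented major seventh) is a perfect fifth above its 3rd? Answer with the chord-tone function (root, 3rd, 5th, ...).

7th

Spelling the chord: B♭–D–F♯–A.
The 3rd is D. A perfect fifth above D is A.
A is the chord's 7th.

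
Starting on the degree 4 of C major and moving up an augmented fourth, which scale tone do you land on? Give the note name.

The scale is C D E F G A B.
The degree 4 is F; an augmented fourth above that is B — scale degree 7.

B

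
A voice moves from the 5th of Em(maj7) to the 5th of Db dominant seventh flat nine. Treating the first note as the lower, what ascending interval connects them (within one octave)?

diminished seventh

Em(maj7) has B as its 5th, and Db dominant seventh flat nine has Ab as its 5th.
From B to Ab: 9 semitones over a seventh = diminished.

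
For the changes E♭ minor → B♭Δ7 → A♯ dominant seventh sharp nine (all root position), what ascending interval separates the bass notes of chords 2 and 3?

A7

The roots are B♭ and A♯.
7 letter names make it a seventh; at 12 semitones (a half step wider than major) the quality is augmented.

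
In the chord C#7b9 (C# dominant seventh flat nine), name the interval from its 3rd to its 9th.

diminished seventh

C#7b9: C# E# G# B D.
That puts E# below D.
From E# to D: 9 semitones over a seventh = diminished.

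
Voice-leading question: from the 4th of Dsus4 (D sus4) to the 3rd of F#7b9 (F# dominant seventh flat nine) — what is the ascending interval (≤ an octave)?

Dsus4 (D sus4) has G as its 4th, and F#7b9 (F# dominant seventh flat nine) has A# as its 3rd.
From G to A#: 3 semitones over a second = augmented.

augmented second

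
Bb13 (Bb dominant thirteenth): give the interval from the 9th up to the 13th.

perfect fifth

Bb13: Bb D F Ab C G.
That puts C below G.
C up to G spans 5 letter names and 7 semitones — a perfect fifth.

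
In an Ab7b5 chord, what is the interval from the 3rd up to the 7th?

diminished 5th

The chord tones of Ab7b5 (Ab dominant seventh flat five) are Ab C Ebb Gb.
3rd = C; 7th = Gb.
C up to Gb is 6 semitones, a half step narrower than a perfect fifth, so the interval is diminished.
That tritone between 3rd and 7th is what gives the dominant seventh its pull toward resolution.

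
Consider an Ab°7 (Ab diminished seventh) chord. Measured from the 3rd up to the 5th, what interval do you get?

m3

Ab°7 is spelled Ab–Cb–Ebb–Gbb.
So we need the interval from Cb up to Ebb.
From Cb to Ebb: 3 semitones over a third = minor.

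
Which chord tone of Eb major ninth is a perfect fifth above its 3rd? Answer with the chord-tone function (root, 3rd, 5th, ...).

7th

Spelling the chord: Eb G Bb D F.
The 3rd is G. A perfect fifth above G is D.
D is the chord's 7th.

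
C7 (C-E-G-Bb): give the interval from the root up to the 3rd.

major third

The root is C and the 3rd is E.
Counting 3 letters and 4 half steps from C gives a major third.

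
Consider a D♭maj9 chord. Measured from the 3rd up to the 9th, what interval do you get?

minor seventh

D♭ major ninth is spelled D♭-F-A♭-C-E♭.
So we need the interval from F up to E♭.
7 letter names make it a seventh; at 10 semitones (a half step narrower than major) the quality is minor.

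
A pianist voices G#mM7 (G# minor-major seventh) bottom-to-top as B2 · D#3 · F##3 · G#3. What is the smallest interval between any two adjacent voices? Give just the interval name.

Adjacent intervals: B2→D#3 = major third; D#3→F##3 = major third; F##3→G#3 = minor second.
The smallest is F##3 to G#3, a minor second (1 semitone).

minor second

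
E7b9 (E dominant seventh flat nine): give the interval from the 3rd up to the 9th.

Spelling the chord: E, G#, B, D, F.
That puts G# below F.
From G# to F: 9 semitones over a seventh = diminished.

diminished seventh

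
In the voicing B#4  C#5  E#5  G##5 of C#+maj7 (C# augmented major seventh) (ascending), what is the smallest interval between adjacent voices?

Adjacent intervals: B#4→C#5 = minor second; C#5→E#5 = major third; E#5→G##5 = major third.
The smallest is B#4 to C#5, a minor second (1 semitone).

minor second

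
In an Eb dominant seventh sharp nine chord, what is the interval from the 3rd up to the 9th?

Spelling the chord: Eb-G-Bb-Db-F#.
That puts G below F#.
G up to F# spans 7 letter names and 11 semitones — a major seventh.

major seventh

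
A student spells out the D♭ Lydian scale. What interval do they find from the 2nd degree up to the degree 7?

M6

The scale runs D♭ E♭ F G A♭ B♭ C.
The 2nd degree is E♭ and the 7th degree is C.
From E♭ to C is 9 semitones, exactly the major sixth.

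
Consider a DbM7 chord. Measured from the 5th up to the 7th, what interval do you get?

major 3rd

The chord tones of DbM7 are Db–F–Ab–C.
That puts Ab below C.
Counting 3 letters and 4 half steps from Ab gives a major third.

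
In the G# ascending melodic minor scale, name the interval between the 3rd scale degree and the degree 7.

Spelling the G# ascending melodic minor scale: G# A# B C# D# E# F##.
3rd scale degree = B; scale degree 7 = F##.
From B to F##: 8 semitones over a fifth = augmented.

augmented fifth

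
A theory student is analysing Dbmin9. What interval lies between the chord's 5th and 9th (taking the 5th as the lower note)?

Spelling the chord: Db–Fb–Ab–Cb–Eb.
The 5th is Ab and the 9th is Eb.
Ab up to Eb spans 5 letter names and 7 semitones — a perfect fifth.

perfect fifth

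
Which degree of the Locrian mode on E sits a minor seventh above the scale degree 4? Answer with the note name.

The scale is E F G A B♭ C D.
The scale degree 4 is A; a minor seventh above that is G — scale degree 3.

G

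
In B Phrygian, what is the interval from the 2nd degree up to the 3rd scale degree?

Spelling B Phrygian: B C D E F♯ G A.
The 2nd degree is C and the degree 3 is D.
From C to D is 2 semitones, exactly the major second.

major 2nd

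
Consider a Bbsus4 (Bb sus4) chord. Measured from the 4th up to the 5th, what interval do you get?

Bbsus4: Bb, Eb, F.
So we need the interval from Eb up to F.
Eb up to F spans 2 letter names and 2 semitones — a major second.

M2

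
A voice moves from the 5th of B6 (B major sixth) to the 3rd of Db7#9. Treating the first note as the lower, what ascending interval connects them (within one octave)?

diminished 8th

The 5th of B6 (B major sixth) is F#; the 3rd of Db7#9 is F.
From F# to F: 11 semitones over an octave = diminished.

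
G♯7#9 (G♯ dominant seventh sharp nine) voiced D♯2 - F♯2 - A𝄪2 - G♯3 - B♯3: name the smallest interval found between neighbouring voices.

Adjacent intervals: D♯2→F♯2 = minor third; F♯2→A𝄪2 = augmented third; A𝄪2→G♯3 = diminished seventh; G♯3→B♯3 = major third.
The smallest is D♯2 to F♯2, a minor third (3 semitones).

minor third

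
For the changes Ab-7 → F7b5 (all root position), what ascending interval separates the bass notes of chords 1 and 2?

The roots are Ab and F.
Ab up to F spans 6 letter names and 9 semitones — a major sixth.

major 6th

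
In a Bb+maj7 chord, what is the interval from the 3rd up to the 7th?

Spelling the chord: Bb D F# A.
3rd = D; 7th = A.
Counting 5 letters and 7 half steps from D gives a perfect fifth.

perfect fifth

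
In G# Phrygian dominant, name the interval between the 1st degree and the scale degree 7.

Spelling G# Phrygian dominant: G# A B# C# D# E F#.
1st degree = G#; 7th scale degree = F#.
G# up to F# is 10 semitones, a half step narrower than a major seventh, so the interval is minor.

minor seventh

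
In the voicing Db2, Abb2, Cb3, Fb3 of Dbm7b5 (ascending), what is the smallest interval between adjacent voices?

major third

Adjacent intervals: Db2→Abb2 = diminished fifth; Abb2→Cb3 = major third; Cb3→Fb3 = perfect fourth.
The smallest is Abb2 to Cb3, a major third (4 semitones).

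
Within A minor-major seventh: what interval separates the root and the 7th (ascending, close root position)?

major seventh

AmM7: A, C, E, G#.
That puts A below G#.
From A to G# is 11 semitones, exactly the major seventh.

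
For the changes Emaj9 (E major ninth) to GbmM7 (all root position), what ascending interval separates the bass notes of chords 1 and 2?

diminished 3rd

The roots are E and Gb.
From E to Gb: 2 semitones over a third = diminished.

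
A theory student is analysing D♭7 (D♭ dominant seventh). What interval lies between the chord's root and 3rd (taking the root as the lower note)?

M3

The chord tones of D♭7 (D♭ dominant seventh) are D♭ F A♭ C♭.
Root = D♭; 3rd = F.
Counting 3 letters and 4 half steps from D♭ gives a major third.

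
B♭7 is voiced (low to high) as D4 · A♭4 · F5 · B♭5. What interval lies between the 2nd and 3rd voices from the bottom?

Those voices are A♭4 and F5.
A♭ up to F spans 6 letter names and 9 semitones — a major sixth.

major sixth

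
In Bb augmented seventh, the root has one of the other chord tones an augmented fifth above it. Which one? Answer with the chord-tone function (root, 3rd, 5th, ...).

5th

Bb7#5 (Bb augmented seventh): Bb, D, F#, Ab.
The root is Bb. An augmented fifth above Bb is F#.
F# is the chord's 5th.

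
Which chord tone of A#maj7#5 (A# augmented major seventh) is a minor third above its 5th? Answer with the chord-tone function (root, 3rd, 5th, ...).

Spelling the chord: A#–C##–E##–G##.
The 5th is E##. A minor third above E## is G##.
G## is the chord's 7th.

7th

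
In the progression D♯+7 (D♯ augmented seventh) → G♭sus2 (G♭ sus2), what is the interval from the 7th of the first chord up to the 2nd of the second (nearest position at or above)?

d6

D♯+7 (D♯ augmented seventh) has C♯ as its 7th, and G♭sus2 (G♭ sus2) has A♭ as its 2nd.
6 letter names make it a sixth; at 7 semitones (a whole step narrower than major) the quality is diminished.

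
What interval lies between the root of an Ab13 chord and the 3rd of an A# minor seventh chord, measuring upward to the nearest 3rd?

augmented third

The root of Ab13 is Ab; the 3rd of A# minor seventh is C#.
Ab up to C# is 5 semitones, a half step wider than a major third, so the interval is augmented.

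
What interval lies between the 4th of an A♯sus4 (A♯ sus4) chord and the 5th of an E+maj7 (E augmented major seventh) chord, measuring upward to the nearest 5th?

The 4th of A♯sus4 (A♯ sus4) is D♯; the 5th of E+maj7 (E augmented major seventh) is B♯.
Counting 6 letters and 9 half steps from D♯ gives a major sixth.

major sixth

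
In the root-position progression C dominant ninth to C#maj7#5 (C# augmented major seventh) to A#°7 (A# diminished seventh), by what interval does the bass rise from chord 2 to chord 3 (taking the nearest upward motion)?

M6

The roots are C# and A#.
Counting 6 letters and 9 half steps from C# gives a major sixth.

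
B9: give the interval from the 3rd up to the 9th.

m7

Spelling the chord: B–D#–F#–A–C#.
3rd = D#; 9th = C#.
From D# to C#: 10 semitones over a seventh = minor.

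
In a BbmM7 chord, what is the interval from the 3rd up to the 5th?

Spelling the chord: Bb, Db, F, A.
3rd = Db; 5th = F.
Counting 3 letters and 4 half steps from Db gives a major third.

M3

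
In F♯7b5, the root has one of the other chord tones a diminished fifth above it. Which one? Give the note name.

C

The chord tones of F♯7b5 (F♯ dominant seventh flat five) are F♯-A♯-C-E.
The root is F♯. A diminished fifth above F♯ is C.
C is the chord's 5th.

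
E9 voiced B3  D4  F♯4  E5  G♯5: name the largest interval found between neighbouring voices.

Adjacent intervals: B3→D4 = minor third; D4→F♯4 = major third; F♯4→E5 = minor seventh; E5→G♯5 = major third.
The largest is F♯4 to E5, a minor seventh (10 semitones).

m7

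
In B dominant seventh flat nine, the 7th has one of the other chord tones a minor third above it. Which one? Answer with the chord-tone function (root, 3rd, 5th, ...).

B dominant seventh flat nine: B–D#–F#–A–C.
The 7th is A. A minor third above A is C.
C is the chord's 9th.

9th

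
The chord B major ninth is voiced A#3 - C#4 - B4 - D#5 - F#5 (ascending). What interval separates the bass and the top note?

minor 13th

The outer voices are A#3 and F#5.
A# up to F# is 20 semitones, a half step narrower than a major thirteenth, so the interval is minor.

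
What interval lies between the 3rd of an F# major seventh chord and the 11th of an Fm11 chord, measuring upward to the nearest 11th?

diminished 2nd

The 3rd of F# major seventh is A#; the 11th of Fm11 is Bb.
From A# to Bb: 0 semitones over a second = diminished.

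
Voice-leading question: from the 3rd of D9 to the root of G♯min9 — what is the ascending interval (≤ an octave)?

major second

D9 has F♯ as its 3rd, and G♯min9 has G♯ as its root.
F♯ up to G♯ spans 2 letter names and 2 semitones — a major second.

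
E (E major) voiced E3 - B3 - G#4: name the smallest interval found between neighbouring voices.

perfect fifth

Adjacent intervals: E3→B3 = perfect fifth; B3→G#4 = major sixth.
The smallest is E3 to B3, a perfect fifth (7 semitones).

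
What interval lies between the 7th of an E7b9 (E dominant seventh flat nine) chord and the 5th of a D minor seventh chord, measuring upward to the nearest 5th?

The 7th of E7b9 (E dominant seventh flat nine) is D; the 5th of D minor seventh is A.
From D to A is 7 semitones, exactly the perfect fifth.

perfect fifth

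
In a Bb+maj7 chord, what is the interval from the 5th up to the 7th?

Bb+maj7 (Bb augmented major seventh): Bb-D-F#-A.
The 5th is F# and the 7th is A.
F# up to A is 3 semitones, a half step narrower than a major third, so the interval is minor.

minor third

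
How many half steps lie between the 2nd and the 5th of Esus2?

5

The chord tones of E sus2 are E, F♯, B.
F♯ to B is a perfect fourth: 5 semitones.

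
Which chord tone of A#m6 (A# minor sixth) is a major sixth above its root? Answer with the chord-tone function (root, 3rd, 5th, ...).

6th

A#m6: A#–C#–E#–F##.
The root is A#. A major sixth above A# is F##.
F## is the chord's 6th.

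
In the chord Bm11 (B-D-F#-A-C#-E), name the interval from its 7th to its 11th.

perfect fifth

The 7th is A and the 11th is E.
A up to E spans 5 letter names and 7 semitones — a perfect fifth.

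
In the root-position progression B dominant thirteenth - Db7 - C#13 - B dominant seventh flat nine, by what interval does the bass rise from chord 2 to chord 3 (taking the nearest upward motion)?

The roots are Db and C#.
Db up to C# is 12 semitones, a half step wider than a major seventh, so the interval is augmented.

A7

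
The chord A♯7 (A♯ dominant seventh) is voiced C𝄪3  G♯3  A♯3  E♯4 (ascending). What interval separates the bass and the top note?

minor tenth

The outer voices are C𝄪3 and E♯4.
10 letter names make it a tenth; at 15 semitones (a half step narrower than major) the quality is minor.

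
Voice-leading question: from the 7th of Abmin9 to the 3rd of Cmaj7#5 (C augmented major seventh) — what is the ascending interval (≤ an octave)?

Abmin9 has Gb as its 7th, and Cmaj7#5 (C augmented major seventh) has E as its 3rd.
From Gb to E: 10 semitones over a sixth = augmented.

augmented sixth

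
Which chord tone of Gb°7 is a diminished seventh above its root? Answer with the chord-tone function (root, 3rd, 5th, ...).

The chord tones of Gb°7 (Gb diminished seventh) are Gb-Bbb-Dbb-Fbb.
The root is Gb. A diminished seventh above Gb is Fbb.
Fbb is the chord's 7th.

7th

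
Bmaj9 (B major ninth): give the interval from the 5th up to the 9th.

perfect fifth

Spelling the chord: B–D♯–F♯–A♯–C♯.
That puts F♯ below C♯.
Counting 5 letters and 7 half steps from F♯ gives a perfect fifth.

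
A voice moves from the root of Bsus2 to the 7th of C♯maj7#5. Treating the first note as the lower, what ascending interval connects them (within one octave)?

augmented unison

Bsus2 has B as its root, and C♯maj7#5 has B♯ as its 7th.
From B to B♯: 1 semitone over a unison = augmented.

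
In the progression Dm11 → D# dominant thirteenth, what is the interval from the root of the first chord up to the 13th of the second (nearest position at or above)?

augmented sixth

Dm11 has D as its root, and D# dominant thirteenth has B# as its 13th.
6 letter names make it a sixth; at 10 semitones (a half step wider than major) the quality is augmented.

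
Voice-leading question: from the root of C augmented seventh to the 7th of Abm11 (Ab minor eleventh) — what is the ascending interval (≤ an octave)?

diminished fifth

The root of C augmented seventh is C; the 7th of Abm11 (Ab minor eleventh) is Gb.
From C to Gb: 6 semitones over a fifth = diminished.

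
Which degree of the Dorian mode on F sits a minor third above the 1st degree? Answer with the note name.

The scale is F G Ab Bb C D Eb.
The 1st degree is F; a minor third above that is Ab — scale degree 3.

Ab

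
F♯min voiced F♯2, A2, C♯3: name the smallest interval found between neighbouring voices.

minor third

Adjacent intervals: F♯2→A2 = minor third; A2→C♯3 = major third.
The smallest is F♯2 to A2, a minor third (3 semitones).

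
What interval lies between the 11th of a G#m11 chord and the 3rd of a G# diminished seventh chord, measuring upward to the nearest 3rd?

minor 7th

The 11th of G#m11 is C#; the 3rd of G# diminished seventh is B.
7 letter names make it a seventh; at 10 semitones (a half step narrower than major) the quality is minor.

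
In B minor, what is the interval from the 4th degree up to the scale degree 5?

major second

Spelling B minor: B C# D E F# G A.
The 4th degree is E and the 5th scale degree is F#.
E up to F# spans 2 letter names and 2 semitones — a major second.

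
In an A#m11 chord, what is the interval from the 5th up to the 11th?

minor seventh

A# minor eleventh is spelled A#–C#–E#–G#–B#–D#.
5th = E#; 11th = D#.
From E# to D#: 10 semitones over a seventh = minor.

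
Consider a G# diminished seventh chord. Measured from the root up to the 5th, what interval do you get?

Spelling the chord: G#, B, D, F.
That puts G# below D.
From G# to D: 6 semitones over a fifth = diminished.

d5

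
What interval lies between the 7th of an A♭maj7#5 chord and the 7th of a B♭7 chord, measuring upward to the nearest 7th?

minor 2nd

The 7th of A♭maj7#5 is G; the 7th of B♭7 is A♭.
2 letter names make it a second; at 1 semitone (a half step narrower than major) the quality is minor.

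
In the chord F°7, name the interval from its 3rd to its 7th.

diminished fifth

The chord tones of Fdim7 (F diminished seventh) are F–A♭–C♭–E𝄫.
So we need the interval from A♭ up to E𝄫.
A♭ up to E𝄫 is 6 semitones, a half step narrower than a perfect fifth, so the interval is diminished.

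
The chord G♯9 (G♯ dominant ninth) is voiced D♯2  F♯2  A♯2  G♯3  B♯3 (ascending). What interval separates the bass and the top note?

major thirteenth

The outer voices are D♯2 and B♯3.
D♯ up to B♯ spans 13 letter names and 21 semitones — a major thirteenth.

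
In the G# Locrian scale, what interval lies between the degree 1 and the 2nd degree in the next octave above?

minor 9th

The scale runs G# A B C# D E F#.
So we need the interval from G# up to A.
G# up to A is 13 semitones, a half step narrower than a major ninth, so the interval is minor.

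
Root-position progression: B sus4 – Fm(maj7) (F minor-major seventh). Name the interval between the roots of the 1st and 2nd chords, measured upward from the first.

diminished 5th

The roots are B and F.
5 letter names make it a fifth; at 6 semitones (a half step narrower than perfect) the quality is diminished.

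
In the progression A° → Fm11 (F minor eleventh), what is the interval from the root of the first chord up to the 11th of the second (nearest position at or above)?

minor second

The root of A° is A; the 11th of Fm11 (F minor eleventh) is Bb.
2 letter names make it a second; at 1 semitone (a half step narrower than major) the quality is minor.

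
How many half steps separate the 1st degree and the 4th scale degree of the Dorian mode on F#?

The scale is F# G# A B C# D# E.
F# up to B is a perfect fourth — 5 semitones.

5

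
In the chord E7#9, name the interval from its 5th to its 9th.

A5

E7#9 (E dominant seventh sharp nine): E–G#–B–D–F##.
So we need the interval from B up to F##.
5 letter names make it a fifth; at 8 semitones (a half step wider than perfect) the quality is augmented.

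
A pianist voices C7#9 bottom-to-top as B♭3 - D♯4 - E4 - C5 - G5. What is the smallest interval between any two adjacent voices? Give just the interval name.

Adjacent intervals: B♭3→D♯4 = augmented third; D♯4→E4 = minor second; E4→C5 = minor sixth; C5→G5 = perfect fifth.
The smallest is D♯4 to E4, a minor second (1 semitone).

minor 2nd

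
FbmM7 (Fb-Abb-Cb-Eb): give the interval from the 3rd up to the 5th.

M3

3rd = Abb; 5th = Cb.
Abb up to Cb spans 3 letter names and 4 semitones — a major third.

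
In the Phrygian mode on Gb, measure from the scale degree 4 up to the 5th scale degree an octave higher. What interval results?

major ninth

Gb phrygian: Gb Abb Bbb Cb Db Ebb Fb.
The scale degree 4 is Cb and the 5th scale degree (up an octave) is Db.
From Cb to Db is 14 semitones, exactly the major ninth.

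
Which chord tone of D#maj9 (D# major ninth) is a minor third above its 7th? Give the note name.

The chord tones of D#maj9 (D# major ninth) are D# F## A# C## E#.
The 7th is C##. A minor third above C## is E#.
E# is the chord's 9th.

E#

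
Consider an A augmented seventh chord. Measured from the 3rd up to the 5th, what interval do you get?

Aaug7: A, C#, E#, G.
That puts C# below E#.
Counting 3 letters and 4 half steps from C# gives a major third.

major third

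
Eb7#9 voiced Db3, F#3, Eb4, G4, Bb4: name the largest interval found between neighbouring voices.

Adjacent intervals: Db3→F#3 = augmented third; F#3→Eb4 = diminished seventh; Eb4→G4 = major third; G4→Bb4 = minor third.
The largest is F#3 to Eb4, a diminished seventh (9 semitones).

diminished 7th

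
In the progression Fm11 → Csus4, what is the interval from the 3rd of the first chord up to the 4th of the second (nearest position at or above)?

The 3rd of Fm11 is A♭; the 4th of Csus4 is F.
A♭ up to F spans 6 letter names and 9 semitones — a major sixth.

M6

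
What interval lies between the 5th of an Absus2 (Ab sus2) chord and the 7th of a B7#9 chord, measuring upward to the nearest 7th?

Absus2 (Ab sus2) has Eb as its 5th, and B7#9 has A as its 7th.
Eb up to A is 6 semitones, a half step wider than a perfect fourth, so the interval is augmented.

augmented fourth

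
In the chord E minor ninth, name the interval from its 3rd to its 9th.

M7

Spelling the chord: E–G–B–D–F♯.
So we need the interval from G up to F♯.
From G to F♯ is 11 semitones, exactly the major seventh.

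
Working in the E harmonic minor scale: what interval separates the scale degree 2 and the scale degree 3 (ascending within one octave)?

minor second

Spelling the E harmonic minor scale: E F♯ G A B C D♯.
So we need the interval from F♯ up to G.
2 letter names make it a second; at 1 semitone (a half step narrower than major) the quality is minor.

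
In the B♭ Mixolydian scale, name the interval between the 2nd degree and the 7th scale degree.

B♭ mixolydian: B♭ C D E♭ F G A♭.
The 2nd degree is C and the 7th scale degree is A♭.
6 letter names make it a sixth; at 8 semitones (a half step narrower than major) the quality is minor.

minor sixth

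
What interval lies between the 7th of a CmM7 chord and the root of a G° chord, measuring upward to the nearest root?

m6

CmM7 has B as its 7th, and G° has G as its root.
B up to G is 8 semitones, a half step narrower than a major sixth, so the interval is minor.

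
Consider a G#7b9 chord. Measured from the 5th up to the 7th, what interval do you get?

Spelling the chord: G#-B#-D#-F#-A.
The 5th is D# and the 7th is F#.
3 letter names make it a third; at 3 semitones (a half step narrower than major) the quality is minor.

minor 3rd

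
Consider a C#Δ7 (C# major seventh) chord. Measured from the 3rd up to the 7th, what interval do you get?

perfect fifth

C#Δ7 (C# major seventh): C#–E#–G#–B#.
3rd = E#; 7th = B#.
From E# to B# is 7 semitones, exactly the perfect fifth.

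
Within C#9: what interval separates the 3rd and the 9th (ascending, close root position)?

minor seventh

C#9: C#, E#, G#, B, D#.
3rd = E#; 9th = D#.
7 letter names make it a seventh; at 10 semitones (a half step narrower than major) the quality is minor.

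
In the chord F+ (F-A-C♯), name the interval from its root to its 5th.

That puts F below C♯.
From F to C♯: 8 semitones over a fifth = augmented.

augmented fifth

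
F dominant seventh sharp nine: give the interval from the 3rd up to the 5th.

F dominant seventh sharp nine is spelled F, A, C, Eb, G#.
That puts A below C.
A up to C is 3 semitones, a half step narrower than a major third, so the interval is minor.

minor third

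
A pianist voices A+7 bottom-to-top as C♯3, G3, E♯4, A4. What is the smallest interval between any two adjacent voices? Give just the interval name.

Adjacent intervals: C♯3→G3 = diminished fifth; G3→E♯4 = augmented sixth; E♯4→A4 = diminished fourth.
The smallest is E♯4 to A4, a diminished fourth (4 semitones).

d4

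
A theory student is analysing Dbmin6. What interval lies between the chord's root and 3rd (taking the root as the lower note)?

Db minor sixth: Db, Fb, Ab, Bb.
Root = Db; 3rd = Fb.
Db up to Fb is 3 semitones, a half step narrower than a major third, so the interval is minor.

m3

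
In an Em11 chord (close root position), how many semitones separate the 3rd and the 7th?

7

Em11 (E minor eleventh) is spelled E–G–B–D–F#–A.
G to D is a perfect fifth: 7 semitones.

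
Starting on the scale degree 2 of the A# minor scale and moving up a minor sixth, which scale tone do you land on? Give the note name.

The scale is A# B# C# D# E# F# G#.
The scale degree 2 is B#; a minor sixth above that is G# — scale degree 7.

G#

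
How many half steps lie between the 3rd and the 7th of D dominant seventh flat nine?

D7b9 (D dominant seventh flat nine): D-F#-A-C-Eb.
F# to C is a diminished fifth: 6 semitones.

6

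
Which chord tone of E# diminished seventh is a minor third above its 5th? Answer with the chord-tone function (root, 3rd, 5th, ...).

7th

E#°7: E#-G#-B-D.
The 5th is B. A minor third above B is D.
D is the chord's 7th.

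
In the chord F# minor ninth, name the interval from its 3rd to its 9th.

major 7th

Spelling the chord: F#-A-C#-E-G#.
So we need the interval from A up to G#.
A up to G# spans 7 letter names and 11 semitones — a major seventh.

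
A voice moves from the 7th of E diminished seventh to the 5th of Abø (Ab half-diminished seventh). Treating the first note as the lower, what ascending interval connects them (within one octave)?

The 7th of E diminished seventh is Db; the 5th of Abø (Ab half-diminished seventh) is Ebb.
From Db to Ebb: 1 semitone over a second = minor.

minor second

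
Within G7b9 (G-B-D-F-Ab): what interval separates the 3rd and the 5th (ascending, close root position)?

minor third

That puts B below D.
3 letter names make it a third; at 3 semitones (a half step narrower than major) the quality is minor.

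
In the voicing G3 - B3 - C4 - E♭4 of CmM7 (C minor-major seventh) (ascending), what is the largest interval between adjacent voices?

major third

Adjacent intervals: G3→B3 = major third; B3→C4 = minor second; C4→E♭4 = minor third.
The largest is G3 to B3, a major third (4 semitones).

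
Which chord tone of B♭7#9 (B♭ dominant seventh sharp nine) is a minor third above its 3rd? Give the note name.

F

B♭7#9 (B♭ dominant seventh sharp nine) is spelled B♭-D-F-A♭-C♯.
The 3rd is D. A minor third above D is F.
F is the chord's 5th.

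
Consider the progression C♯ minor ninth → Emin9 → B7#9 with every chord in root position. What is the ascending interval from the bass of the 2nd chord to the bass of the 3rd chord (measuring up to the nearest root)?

The roots are E and B.
E up to B spans 5 letter names and 7 semitones — a perfect fifth.

P5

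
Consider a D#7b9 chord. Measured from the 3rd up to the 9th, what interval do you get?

The chord tones of D#7b9 are D# F## A# C# E.
The 3rd is F## and the 9th is E.
F## up to E is 9 semitones, a whole step narrower than a major seventh, so the interval is diminished.

diminished 7th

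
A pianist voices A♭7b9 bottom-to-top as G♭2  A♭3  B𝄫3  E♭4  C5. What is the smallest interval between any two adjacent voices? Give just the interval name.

minor second

Adjacent intervals: G♭2→A♭3 = major ninth; A♭3→B𝄫3 = minor second; B𝄫3→E♭4 = augmented fourth; E♭4→C5 = major sixth.
The smallest is A♭3 to B𝄫3, a minor second (1 semitone).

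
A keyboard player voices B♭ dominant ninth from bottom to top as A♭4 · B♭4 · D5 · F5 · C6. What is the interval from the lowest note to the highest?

The outer voices are A♭4 and C6.
Counting 10 letters and 16 half steps from A♭ gives a major tenth.

major 10th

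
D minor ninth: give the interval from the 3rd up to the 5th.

The chord tones of Dmin9 are D–F–A–C–E.
The 3rd is F and the 5th is A.
Counting 3 letters and 4 half steps from F gives a major third.

M3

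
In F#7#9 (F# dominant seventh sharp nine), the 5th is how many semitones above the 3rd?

3

Spelling the chord: F#–A#–C#–E–G##.
A# to C# is a minor third: 3 semitones.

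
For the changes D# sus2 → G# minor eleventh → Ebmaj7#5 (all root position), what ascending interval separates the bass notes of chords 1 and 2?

perfect fourth

The roots are D# and G#.
Counting 4 letters and 5 half steps from D# gives a perfect fourth.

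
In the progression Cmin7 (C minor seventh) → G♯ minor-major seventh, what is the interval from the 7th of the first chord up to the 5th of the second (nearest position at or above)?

augmented third

The 7th of Cmin7 (C minor seventh) is B♭; the 5th of G♯ minor-major seventh is D♯.
3 letter names make it a third; at 5 semitones (a half step wider than major) the quality is augmented.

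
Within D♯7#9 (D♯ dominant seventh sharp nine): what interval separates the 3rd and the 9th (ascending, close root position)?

major seventh

D♯7#9: D♯–F𝄪–A♯–C♯–E𝄪.
So we need the interval from F𝄪 up to E𝄪.
From F𝄪 to E𝄪 is 11 semitones, exactly the major seventh.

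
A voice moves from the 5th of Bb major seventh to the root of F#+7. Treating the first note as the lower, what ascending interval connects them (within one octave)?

The 5th of Bb major seventh is F; the root of F#+7 is F#.
1 letter names make it a unison; at 1 semitone (a half step wider than perfect) the quality is augmented.

augmented unison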